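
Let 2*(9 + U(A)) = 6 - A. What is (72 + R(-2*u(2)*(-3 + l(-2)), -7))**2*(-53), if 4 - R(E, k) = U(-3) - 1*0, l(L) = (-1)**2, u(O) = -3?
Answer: -1373813/4 ≈ -3.4345e+5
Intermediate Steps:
l(L) = 1
U(A) = -6 - A/2 (U(A) = -9 + (6 - A)/2 = -9 + (3 - A/2) = -6 - A/2)
R(E, k) = 17/2 (R(E, k) = 4 - ((-6 - 1/2*(-3)) - 1*0) = 4 - ((-6 + 3/2) + 0) = 4 - (-9/2 + 0) = 4 - 1*(-9/2) = 4 + 9/2 = 17/2)
(72 + R(-2*u(2)*(-3 + l(-2)), -7))**2*(-53) = (72 + 17/2)**2*(-53) = (161/2)**2*(-53) = (25921/4)*(-53) = -1373813/4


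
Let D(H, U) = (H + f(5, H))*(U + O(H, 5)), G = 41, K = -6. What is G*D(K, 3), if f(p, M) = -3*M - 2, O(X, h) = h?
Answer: 3280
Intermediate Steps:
f(p, M) = -2 - 3*M
D(H, U) = (-2 - 2*H)*(5 + U) (D(H, U) = (H + (-2 - 3*H))*(U + 5) = (-2 - 2*H)*(5 + U))
G*D(K, 3) = 41*(-10 - 10*(-6) - 2*3 - 2*(-6)*3) = 41*(-10 + 60 - 6 + 36) = 41*80 = 3280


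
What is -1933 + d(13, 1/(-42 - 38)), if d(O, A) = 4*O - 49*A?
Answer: -150431/80 ≈ -1880.4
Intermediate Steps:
d(O, A) = -49*A + 4*O
-1933 + d(13, 1/(-42 - 38)) = -1933 + (-49/(-42 - 38) + 4*13) = -1933 + (-49/(-80) + 52) = -1933 + (-49*(-1/80) + 52) = -1933 + (49/80 + 52) = -1933 + 4209/80 = -150431/80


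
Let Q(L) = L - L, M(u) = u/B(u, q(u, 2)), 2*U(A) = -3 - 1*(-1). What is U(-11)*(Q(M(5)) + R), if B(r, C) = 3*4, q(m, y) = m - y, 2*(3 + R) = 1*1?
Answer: 5/2 ≈ 2.5000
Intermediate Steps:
R = -5/2 (R = -3 + (1*1)/2 = -3 + (1/2)*1 = -3 + 1/2 = -5/2 ≈ -2.5000)
B(r, C) = 12
U(A) = -1 (U(A) = (-3 - 1*(-1))/2 = (-3 + 1)/2 = (1/2)*(-2) = -1)
M(u) = u/12
Q(L) = 0
U(-11)*(Q(M(5)) + R) = -(0 - 5/2) = -1*(-5/2) = 5/2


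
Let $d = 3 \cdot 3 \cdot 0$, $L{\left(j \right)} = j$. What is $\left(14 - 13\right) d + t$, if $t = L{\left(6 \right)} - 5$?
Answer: $1$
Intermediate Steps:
$d = 0$ ($d = 9 \cdot 0 = 0$)
$t = 1$ ($t = 6 - 5 = 1$)
$\left(14 - 13\right) d + t = \left(14 - 13\right) 0 + 1 = 1 \cdot 0 + 1 = 0 + 1 = 1$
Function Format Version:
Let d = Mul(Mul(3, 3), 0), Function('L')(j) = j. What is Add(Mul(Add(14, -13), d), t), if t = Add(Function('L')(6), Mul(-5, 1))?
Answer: 1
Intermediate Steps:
d = 0 (d = Mul(9, 0) = 0)
t = 1 (t = Add(6, Mul(-5, 1)) = Add(6, -5) = 1)
Add(Mul(Add(14, -13), d), t) = Add(Mul(Add(14, -13), 0), 1) = Add(Mul(1, 0), 1) = Add(0, 1) = 1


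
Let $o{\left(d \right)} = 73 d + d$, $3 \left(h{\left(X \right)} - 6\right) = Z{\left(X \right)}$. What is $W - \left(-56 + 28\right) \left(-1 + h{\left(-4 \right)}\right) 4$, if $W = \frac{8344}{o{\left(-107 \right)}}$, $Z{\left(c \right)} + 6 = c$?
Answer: $\frac{2204524}{11877} \approx 185.61$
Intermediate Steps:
$Z{\left(c \right)} = -6 + c$
$h{\left(X \right)} = 4 + \frac{X}{3}$ ($h{\left(X \right)} = 6 + \frac{-6 + X}{3} = 6 + \left(-2 + \frac{X}{3}\right) = 4 + \frac{X}{3}$)
$o{\left(d \right)} = 74 d$
$W = - \frac{4172}{3959}$ ($W = \frac{8344}{74 \left(-107\right)} = \frac{8344}{-7918} = 8344 \left(- \frac{1}{7918}\right) = - \frac{4172}{3959} \approx -1.0538$)
$W - \left(-56 + 28\right) \left(-1 + h{\left(-4 \right)}\right) 4 = - \frac{4172}{3959} - \left(-56 + 28\right) \left(-1 + \left(4 + \frac{1}{3} \left(-4\right)\right)\right) 4 = - \frac{4172}{3959} - - 28 \left(-1 + \left(4 - \frac{4}{3}\right)\right) 4 = - \frac{4172}{3959} - - 28 \left(-1 + \frac{8}{3}\right) 4 = - \frac{4172}{3959} - - 28 \cdot \frac{5}{3} \cdot 4 = - \frac{4172}{3959} - \left(-28\right) \frac{20}{3} = - \frac{4172}{3959} - - \frac{560}{3} = - \frac{4172}{3959} + \frac{560}{3} = \frac{2204524}{11877}$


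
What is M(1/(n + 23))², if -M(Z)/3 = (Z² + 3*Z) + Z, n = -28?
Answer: 3249/625 ≈ 5.1984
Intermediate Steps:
M(Z) = -12*Z - 3*Z² (M(Z) = -3*((Z² + 3*Z) + Z) = -3*(Z² + 4*Z) = -12*Z - 3*Z²)
M(1/(n + 23))² = (-3*(4 + 1/(-28 + 23))/(-28 + 23))² = (-3*(4 + 1/(-5))/(-5))² = (-3*(-⅕)*(4 - ⅕))² = (-3*(-⅕)*19/5)² = (57/25)² = 3249/625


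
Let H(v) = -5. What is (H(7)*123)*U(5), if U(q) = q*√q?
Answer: -3075*√5 ≈ -6875.9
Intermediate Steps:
U(q) = q^(3/2)
(H(7)*123)*U(5) = (-5*123)*5^(3/2) = -3075*√5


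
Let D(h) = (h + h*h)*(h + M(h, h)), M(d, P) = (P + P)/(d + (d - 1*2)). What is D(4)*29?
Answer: 9280/3 ≈ 3093.3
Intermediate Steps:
M(d, P) = 2*P/(-2 + 2*d) (M(d, P) = (2*P)/(d + (d - 2)) = (2*P)/(d + (-2 + d)) = (2*P)/(-2 + 2*d) = 2*P/(-2 + 2*d))
D(h) = (h + h²)*(h + h/(-1 + h)) (D(h) = (h + h*h)*(h + h/(-1 + h)) = (h + h²)*(h + h/(-1 + h)))
D(4)*29 = (4³*(1 + 4)/(-1 + 4))*29 = (64*5/3)*29 = (64*(⅓)*5)*29 = (320/3)*29 = 9280/3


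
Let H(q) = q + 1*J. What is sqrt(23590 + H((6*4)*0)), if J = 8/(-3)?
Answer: sqrt(212286)/3 ≈ 153.58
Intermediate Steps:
J = -8/3 (J = 8*(-1/3) = -8/3 ≈ -2.6667)
H(q) = -8/3 + q (H(q) = q + 1*(-8/3) = q - 8/3 = -8/3 + q)
sqrt(23590 + H((6*4)*0)) = sqrt(23590 + (-8/3 + (6*4)*0)) = sqrt(23590 + (-8/3 + 24*0)) = sqrt(23590 + (-8/3 + 0)) = sqrt(23590 - 8/3) = sqrt(70762/3) = sqrt(212286)/3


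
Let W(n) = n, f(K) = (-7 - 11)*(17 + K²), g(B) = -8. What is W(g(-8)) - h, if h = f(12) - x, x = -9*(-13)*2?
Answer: 3124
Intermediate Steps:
f(K) = -306 - 18*K² (f(K) = -18*(17 + K²) = -306 - 18*K²)
x = 234 (x = 117*2 = 234)
h = -3132 (h = (-306 - 18*12²) - 1*234 = (-306 - 18*144) - 234 = (-306 - 2592) - 234 = -2898 - 234 = -3132)
W(g(-8)) - h = -8 - 1*(-3132) = -8 + 3132 = 3124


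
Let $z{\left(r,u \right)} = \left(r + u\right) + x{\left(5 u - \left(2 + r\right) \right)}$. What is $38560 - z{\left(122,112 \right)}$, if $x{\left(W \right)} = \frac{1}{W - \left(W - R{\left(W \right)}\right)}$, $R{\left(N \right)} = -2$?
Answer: $\frac{76653}{2} \approx 38327.0$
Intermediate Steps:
$x{\left(W \right)} = - \frac{1}{2}$ ($x{\left(W \right)} = \frac{1}{W - \left(2 + W\right)} = \frac{1}{-2} = - \frac{1}{2}$)
$z{\left(r,u \right)} = - \frac{1}{2} + r + u$ ($z{\left(r,u \right)} = \left(r + u\right) - \frac{1}{2} = - \frac{1}{2} + r + u$)
$38560 - z{\left(122,112 \right)} = 38560 - \left(- \frac{1}{2} + 122 + 112\right) = 38560 - \frac{467}{2} = \frac{76653}{2}$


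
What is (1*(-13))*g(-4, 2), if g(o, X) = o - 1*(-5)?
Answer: -13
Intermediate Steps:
g(o, X) = 5 + o (g(o, X) = o + 5 = 5 + o)
(1*(-13))*g(-4, 2) = (1*(-13))*(5 - 4) = -13*1 = -13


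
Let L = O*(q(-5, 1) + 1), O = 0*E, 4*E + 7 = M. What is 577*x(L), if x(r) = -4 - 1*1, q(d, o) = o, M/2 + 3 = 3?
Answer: -2885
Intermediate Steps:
M = 0 (M = -6 + 2*3 = -6 + 6 = 0)
E = -7/4 (E = -7/4 + (1/4)*0 = -7/4 + 0 = -7/4 ≈ -1.7500)
O = 0 (O = 0*(-7/4) = 0)
L = 0 (L = 0*(1 + 1) = 0*2 = 0)
x(r) = -5 (x(r) = -4 - 1 = -5)
577*x(L) = 577*(-5) = -2885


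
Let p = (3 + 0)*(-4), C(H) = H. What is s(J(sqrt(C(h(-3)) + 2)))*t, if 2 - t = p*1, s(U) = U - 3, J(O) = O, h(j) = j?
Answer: -42 + 14*I ≈ -42.0 + 14.0*I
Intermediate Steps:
p = -12 (p = 3*(-4) = -12)
s(U) = -3 + U
t = 14 (t = 2 - (-12) = 2 - 1*(-12) = 2 + 12 = 14)
s(J(sqrt(C(h(-3)) + 2)))*t = (-3 + sqrt(-3 + 2))*14 = (-3 + sqrt(-1))*14 = (-3 + I)*14 = -42 + 14*I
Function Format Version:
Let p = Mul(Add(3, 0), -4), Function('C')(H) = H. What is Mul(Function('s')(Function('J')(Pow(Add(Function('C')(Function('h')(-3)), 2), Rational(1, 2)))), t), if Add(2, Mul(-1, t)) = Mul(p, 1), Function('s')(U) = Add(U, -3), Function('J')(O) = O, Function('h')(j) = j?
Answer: Add(-42, Mul(14, I)) ≈ Add(-42.000, Mul(14.000, I))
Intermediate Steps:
p = -12 (p = Mul(3, -4) = -12)
Function('s')(U) = Add(-3, U)
t = 14 (t = Add(2, Mul(-1, Mul(-12, 1))) = Add(2, Mul(-1, -12)) = Add(2, 12) = 14)
Mul(Function('s')(Function('J')(Pow(Add(Function('C')(Function('h')(-3)), 2), Rational(1, 2)))), t) = Mul(Add(-3, Pow(Add(-3, 2), Rational(1, 2))), 14) = Mul(Add(-3, Pow(-1, Rational(1, 2))), 14) = Mul(Add(-3, I), 14) = Add(-42, Mul(14, I))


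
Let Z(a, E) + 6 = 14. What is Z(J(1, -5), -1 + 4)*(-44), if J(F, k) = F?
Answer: -352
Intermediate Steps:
Z(a, E) = 8 (Z(a, E) = -6 + 14 = 8)
Z(J(1, -5), -1 + 4)*(-44) = 8*(-44) = -352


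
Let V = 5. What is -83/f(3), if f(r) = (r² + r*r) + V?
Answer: -83/23 ≈ -3.6087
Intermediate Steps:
f(r) = 5 + 2*r² (f(r) = (r² + r*r) + 5 = (r² + r²) + 5 = 2*r² + 5 = 5 + 2*r²)
-83/f(3) = -83/(5 + 2*3²) = -83/(5 + 2*9) = -83/(5 + 18) = -83/23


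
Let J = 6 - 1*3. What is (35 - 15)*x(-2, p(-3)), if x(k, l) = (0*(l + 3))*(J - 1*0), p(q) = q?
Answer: 0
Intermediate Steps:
J = 3 (J = 6 - 3 = 3)
x(k, l) = 0 (x(k, l) = (0*(l + 3))*(3 - 1*0) = (0*(3 + l))*(3 + 0) = 0*3 = 0)
(35 - 15)*x(-2, p(-3)) = (35 - 15)*0 = 20*0 = 0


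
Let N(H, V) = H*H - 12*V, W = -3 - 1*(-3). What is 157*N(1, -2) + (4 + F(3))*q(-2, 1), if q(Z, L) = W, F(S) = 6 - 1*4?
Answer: 3925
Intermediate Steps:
F(S) = 2 (F(S) = 6 - 4 = 2)
W = 0 (W = -3 + 3 = 0)
N(H, V) = H² - 12*V
q(Z, L) = 0
157*N(1, -2) + (4 + F(3))*q(-2, 1) = 157*(1² - 12*(-2)) + (4 + 2)*0 = 157*(1 + 24) + 6*0 = 157*25 + 0 = 3925 + 0 = 3925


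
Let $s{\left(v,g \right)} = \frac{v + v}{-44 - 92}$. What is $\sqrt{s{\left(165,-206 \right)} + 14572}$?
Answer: $\frac{7 \sqrt{343723}}{34} \approx 120.7$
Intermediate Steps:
$s{\left(v,g \right)} = - \frac{v}{68}$ ($s{\left(v,g \right)} = \frac{2 v}{-136} = 2 v \left(- \frac{1}{136}\right) = - \frac{v}{68}$)
$\sqrt{s{\left(165,-206 \right)} + 14572} = \sqrt{\left(- \frac{1}{68}\right) 165 + 14572} = \sqrt{- \frac{165}{68} + 14572} = \sqrt{\frac{990731}{68}} = \frac{7 \sqrt{343723}}{34}$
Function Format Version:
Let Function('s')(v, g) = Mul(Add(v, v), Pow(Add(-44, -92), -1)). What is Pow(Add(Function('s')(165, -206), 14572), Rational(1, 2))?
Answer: Mul(Rational(7, 34), Pow(343723, Rational(1, 2))) ≈ 120.70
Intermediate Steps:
Function('s')(v, g) = Mul(Rational(-1, 68), v) (Function('s')(v, g) = Mul(Mul(2, v), Pow(-136, -1)) = Mul(Mul(2, v), Rational(-1, 136)) = Mul(Rational(-1, 68), v))
Pow(Add(Function('s')(165, -206), 14572), Rational(1, 2)) = Pow(Add(Mul(Rational(-1, 68), 165), 14572), Rational(1, 2)) = Pow(Add(Rational(-165, 68), 14572), Rational(1, 2)) = Pow(Rational(990731, 68), Rational(1, 2)) = Mul(Rational(7, 34), Pow(343723, Rational(1, 2)))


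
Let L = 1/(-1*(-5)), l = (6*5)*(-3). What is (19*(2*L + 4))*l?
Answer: -7524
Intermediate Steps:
l = -90 (l = 30*(-3) = -90)
L = 1/5 ≈ 0.20000
(19*(2*L + 4))*l = (19*(2*(1/5) + 4))*(-90) = (19*(2/5 + 4))*(-90) = (19*(22/5))*(-90) = (418/5)*(-90) = -7524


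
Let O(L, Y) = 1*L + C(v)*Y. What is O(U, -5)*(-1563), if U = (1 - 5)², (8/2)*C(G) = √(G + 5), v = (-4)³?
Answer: -25008 + 7815*I*√59/4 ≈ -25008.0 + 15007.0*I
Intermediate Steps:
v = -64
C(G) = √(5 + G)/4 (C(G) = √(G + 5)/4 = √(5 + G)/4)
U = 16 (U = (-4)² = 16)
O(L, Y) = L + I*Y*√59/4 (O(L, Y) = 1*L + (√(5 - 64)/4)*Y = L + (√(-59)/4)*Y = L + ((I*√59)/4)*Y = L + (I*√59/4)*Y = L + I*Y*√59/4)
O(U, -5)*(-1563) = (16 + (¼)*I*(-5)*√59)*(-1563) = (16 - 5*I*√59/4)*(-1563) = -25008 + 7815*I*√59/4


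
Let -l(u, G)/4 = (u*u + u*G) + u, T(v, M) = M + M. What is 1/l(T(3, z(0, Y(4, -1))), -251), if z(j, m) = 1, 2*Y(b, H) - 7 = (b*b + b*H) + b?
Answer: 1/1984 ≈ 0.00050403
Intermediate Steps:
Y(b, H) = 7/2 + b/2 + b**2/2 + H*b/2 (Y(b, H) = 7/2 + ((b*b + b*H) + b)/2 = 7/2 + ((b**2 + H*b) + b)/2 = 7/2 + (b + b**2 + H*b)/2 = 7/2 + (b/2 + b**2/2 + H*b/2) = 7/2 + b/2 + b**2/2 + H*b/2)
T(v, M) = 2*M
l(u, G) = -4*u - 4*u**2 - 4*G*u (l(u, G) = -4*((u*u + u*G) + u) = -4*((u**2 + G*u) + u) = -4*(u + u**2 + G*u) = -4*u - 4*u**2 - 4*G*u)
1/l(T(3, z(0, Y(4, -1))), -251) = 1/(-4*2*1*(1 - 251 + 2*1)) = 1/(-4*2*(1 - 251 + 2)) = 1/(-4*2*(-248)) = 1/1984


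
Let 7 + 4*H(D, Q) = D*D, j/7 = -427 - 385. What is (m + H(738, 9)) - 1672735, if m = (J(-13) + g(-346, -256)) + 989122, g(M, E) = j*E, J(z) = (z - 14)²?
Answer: 3633517/4 ≈ 9.0838e+5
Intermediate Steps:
j = -5684 (j = 7*(-427 - 385) = 7*(-812) = -5684)
J(z) = (-14 + z)²
H(D, Q) = -7/4 + D²/4 (H(D, Q) = -7/4 + (D*D)/4 = -7/4 + D²/4)
g(M, E) = -5684*E
m = 2444955 (m = ((-14 - 13)² - 5684*(-256)) + 989122 = ((-27)² + 1455104) + 989122 = (729 + 1455104) + 989122 = 1455833 + 989122 = 2444955)
(m + H(738, 9)) - 1672735 = (2444955 + (-7/4 + (¼)*738²)) - 1672735 = (2444955 + (-7/4 + (¼)*544644)) - 1672735 = (2444955 + (-7/4 + 136161)) - 1672735 = (2444955 + 544637/4) - 1672735 = 10324457/4 - 1672735 = 3633517/4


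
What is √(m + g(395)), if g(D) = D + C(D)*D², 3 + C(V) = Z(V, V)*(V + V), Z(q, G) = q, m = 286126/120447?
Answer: 2*√2180023479195444773/13383 ≈ 2.2065e+5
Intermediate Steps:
m = 286126/120447 (m = 286126*(1/120447) = 286126/120447 ≈ 2.3755)
C(V) = -3 + 2*V² (C(V) = -3 + V*(V + V) = -3 + V*(2*V) = -3 + 2*V²)
g(D) = D + D²*(-3 + 2*D²) (g(D) = D + (-3 + 2*D²)*D² = D + D²*(-3 + 2*D²))
√(m + g(395)) = √(286126/120447 + 395*(1 + 395*(-3 + 2*395²))) = √(286126/120447 + 395*(1 + 395*(-3 + 2*156025))) = √(286126/120447 + 395*(1 + 395*(-3 + 312050))) = √(286126/120447 + 395*(1 + 395*312047)) = √(286126/120447 + 395*(1 + 123258565)) = √(286126/120447 + 395*123258566) = √(286126/120447 + 48687133570) = √(5864219177391916/120447) = 2*√2180023479195444773/13383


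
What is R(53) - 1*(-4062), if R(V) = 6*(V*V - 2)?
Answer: 20904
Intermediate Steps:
R(V) = -12 + 6*V**2 (R(V) = 6*(V**2 - 2) = 6*(-2 + V**2) = -12 + 6*V**2)
R(53) - 1*(-4062) = (-12 + 6*53**2) - 1*(-4062) = (-12 + 6*2809) + 4062 = (-12 + 16854) + 4062 = 16842 + 4062 = 20904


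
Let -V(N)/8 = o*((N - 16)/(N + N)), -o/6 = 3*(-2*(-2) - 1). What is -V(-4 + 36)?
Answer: -108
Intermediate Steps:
o = -54 (o = -18*(-2*(-2) - 1) = -18*(4 - 1) = -18*3 = -6*9 = -54)
V(N) = 216*(-16 + N)/N (V(N) = -(-432)*(N - 16)/(N + N) = -(-432)*(-16 + N)/((2*N)) = -(-432)*(-16 + N)*(1/(2*N)) = -(-432)*(-16 + N)/(2*N) = -(-216)*(-16 + N)/N = 216*(-16 + N)/N)
-V(-4 + 36) = -(216 - 3456/(-4 + 36)) = -(216 - 3456/32) = -(216 - 3456*1/32) = -(216 - 108) = -1*108 = -108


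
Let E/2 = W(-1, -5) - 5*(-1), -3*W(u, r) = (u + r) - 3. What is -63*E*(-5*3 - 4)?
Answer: 19152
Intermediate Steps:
W(u, r) = 1 - r/3 - u/3 (W(u, r) = -((u + r) - 3)/3 = -((r + u) - 3)/3 = -(-3 + r + u)/3 = 1 - r/3 - u/3)
E = 16 (E = 2*((1 - 1/3*(-5) - 1/3*(-1)) - 5*(-1)) = 2*((1 + 5/3 + 1/3) + 5) = 2*(3 + 5) = 2*8 = 16)
-63*E*(-5*3 - 4) = -1008*(-5*3 - 4) = -1008*(-15 - 4) = -1008*(-19) = -63*(-304) = 19152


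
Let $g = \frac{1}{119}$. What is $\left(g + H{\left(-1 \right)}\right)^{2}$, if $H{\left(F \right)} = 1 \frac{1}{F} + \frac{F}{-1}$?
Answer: $\frac{1}{14161} \approx 7.0616 \cdot 10^{-5}$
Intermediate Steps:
$g = \frac{1}{119} \approx 0.0084034$
$H{\left(F \right)} = \frac{1}{F} - F$ ($H{\left(F \right)} = \frac{1}{F} + F \left(-1\right) = \frac{1}{F} - F$)
$\left(g + H{\left(-1 \right)}\right)^{2} = \left(\frac{1}{119} + \left(\frac{1}{-1} - -1\right)\right)^{2} = \left(\frac{1}{119} + \left(-1 + 1\right)\right)^{2} = \left(\frac{1}{119} + 0\right)^{2} = \left(\frac{1}{119}\right)^{2} = \frac{1}{14161}$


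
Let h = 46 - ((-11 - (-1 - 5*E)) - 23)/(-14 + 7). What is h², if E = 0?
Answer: 83521/49 ≈ 1704.5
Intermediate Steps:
h = 289/7 (h = 46 - ((-11 - (-1 - 5*0)) - 23)/(-14 + 7) = 46 - ((-11 - (-1 + 0)) - 23)/(-7) = 46 - ((-11 - 1*(-1)) - 23)*(-1)/7 = 46 - ((-11 + 1) - 23)*(-1)/7 = 46 - (-10 - 23)*(-1)/7 = 46 - (-33)*(-1)/7 = 46 - 1*33/7 = 46 - 33/7 = 289/7 ≈ 41.286)
h² = (289/7)² = 83521/49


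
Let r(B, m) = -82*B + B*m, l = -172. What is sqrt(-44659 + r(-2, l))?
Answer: I*sqrt(44151) ≈ 210.12*I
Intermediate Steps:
sqrt(-44659 + r(-2, l)) = sqrt(-44659 - 2*(-82 - 172)) = sqrt(-44659 - 2*(-254)) = sqrt(-44659 + 508) = sqrt(-44151) = I*sqrt(44151)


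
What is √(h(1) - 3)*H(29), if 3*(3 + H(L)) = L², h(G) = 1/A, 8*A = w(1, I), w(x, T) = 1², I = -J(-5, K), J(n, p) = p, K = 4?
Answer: 832*√5/3 ≈ 620.14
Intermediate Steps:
I = -4 (I = -1*4 = -4)
w(x, T) = 1
A = ⅛ (A = (⅛)*1 = ⅛ ≈ 0.12500)
h(G) = 8 (h(G) = 1/(⅛) = 8)
H(L) = -3 + L²/3
√(h(1) - 3)*H(29) = √(8 - 3)*(-3 + (⅓)*29²) = √5*(-3 + (⅓)*841) = √5*(-3 + 841/3) = √5*(832/3) = 832*√5/3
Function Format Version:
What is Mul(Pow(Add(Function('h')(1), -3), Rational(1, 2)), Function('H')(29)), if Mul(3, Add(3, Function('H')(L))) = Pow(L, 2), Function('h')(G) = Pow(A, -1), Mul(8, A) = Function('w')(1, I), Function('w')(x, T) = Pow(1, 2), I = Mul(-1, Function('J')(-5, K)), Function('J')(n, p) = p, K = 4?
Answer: Mul(Rational(832, 3), Pow(5, Rational(1, 2))) ≈ 620.14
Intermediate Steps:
I = -4 (I = Mul(-1, 4) = -4)
Function('w')(x, T) = 1
A = Rational(1, 8) (A = Mul(Rational(1, 8), 1) = Rational(1, 8) ≈ 0.12500)
Function('h')(G) = 8 (Function('h')(G) = Pow(Rational(1, 8), -1) = 8)
Function('H')(L) = Add(-3, Mul(Rational(1, 3), Pow(L, 2)))
Mul(Pow(Add(Function('h')(1), -3), Rational(1, 2)), Function('H')(29)) = Mul(Pow(Add(8, -3), Rational(1, 2)), Add(-3, Mul(Rational(1, 3), Pow(29, 2)))) = Mul(Pow(5, Rational(1, 2)), Add(-3, Mul(Rational(1, 3), 841))) = Mul(Pow(5, Rational(1, 2)), Add(-3, Rational(841, 3))) = Mul(Pow(5, Rational(1, 2)), Rational(832, 3)) = Mul(Rational(832, 3), Pow(5, Rational(1, 2)))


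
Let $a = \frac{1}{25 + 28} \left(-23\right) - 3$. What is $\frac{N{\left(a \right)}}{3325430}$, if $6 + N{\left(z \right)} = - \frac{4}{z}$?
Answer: $- \frac{44}{30261413} \approx -1.454 \cdot 10^{-6}$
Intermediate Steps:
$a = - \frac{182}{53}$ ($a = \frac{1}{53} \left(-23\right) - 3 = - \frac{23}{53} - 3 = - \frac{182}{53} \approx -3.434$)
$N{\left(z \right)} = -6 - \frac{4}{z}$
$\frac{N{\left(a \right)}}{3325430} = \frac{-6 - \frac{4}{- \frac{182}{53}}}{3325430} = \left(-6 - - \frac{106}{91}\right) \frac{1}{3325430} = \left(-6 + \frac{106}{91}\right) \frac{1}{3325430} = \left(- \frac{440}{91}\right) \frac{1}{3325430} = - \frac{44}{30261413}$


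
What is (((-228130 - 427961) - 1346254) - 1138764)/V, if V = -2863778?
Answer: 3141109/2863778 ≈ 1.0968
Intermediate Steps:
(((-228130 - 427961) - 1346254) - 1138764)/V = (((-228130 - 427961) - 1346254) - 1138764)/(-2863778) = ((-656091 - 1346254) - 1138764)*(-1/2863778) = (-2002345 - 1138764)*(-1/2863778) = -3141109*(-1/2863778) = 3141109/2863778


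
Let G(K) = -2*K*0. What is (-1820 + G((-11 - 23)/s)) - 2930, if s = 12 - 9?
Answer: -4750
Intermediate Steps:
s = 3
G(K) = 0
(-1820 + G((-11 - 23)/s)) - 2930 = (-1820 + 0) - 2930 = -1820 - 2930 = -4750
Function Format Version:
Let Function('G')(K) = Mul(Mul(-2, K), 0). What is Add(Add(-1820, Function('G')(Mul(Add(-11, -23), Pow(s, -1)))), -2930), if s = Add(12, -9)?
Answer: -4750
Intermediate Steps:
s = 3
Function('G')(K) = 0
Add(Add(-1820, Function('G')(Mul(Add(-11, -23), Pow(s, -1)))), -2930) = Add(Add(-1820, 0), -2930) = Add(-1820, -2930) = -4750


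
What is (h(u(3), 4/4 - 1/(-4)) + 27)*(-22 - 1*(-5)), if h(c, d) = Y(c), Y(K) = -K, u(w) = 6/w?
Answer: -425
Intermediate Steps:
h(c, d) = -c
(h(u(3), 4/4 - 1/(-4)) + 27)*(-22 - 1*(-5)) = (-6/3 + 27)*(-22 - 1*(-5)) = (-6/3 + 27)*(-22 + 5) = (-1*2 + 27)*(-17) = (-2 + 27)*(-17) = 25*(-17) = -425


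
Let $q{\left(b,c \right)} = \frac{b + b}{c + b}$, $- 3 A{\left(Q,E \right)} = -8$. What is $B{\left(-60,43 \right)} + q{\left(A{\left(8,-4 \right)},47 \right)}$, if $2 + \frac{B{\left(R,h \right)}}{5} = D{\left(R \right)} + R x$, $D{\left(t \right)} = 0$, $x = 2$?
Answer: $- \frac{90874}{149} \approx -609.89$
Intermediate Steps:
$A{\left(Q,E \right)} = \frac{8}{3}$ ($A{\left(Q,E \right)} = \left(- \frac{1}{3}\right) \left(-8\right) = \frac{8}{3}$)
$q{\left(b,c \right)} = \frac{2 b}{b + c}$
$B{\left(R,h \right)} = -10 + 10 R$ ($B{\left(R,h \right)} = -10 + 5 \left(0 + R 2\right) = -10 + 5 \left(0 + 2 R\right) = -10 + 5 \cdot 2 R = -10 + 10 R$)
$B{\left(-60,43 \right)} + q{\left(A{\left(8,-4 \right)},47 \right)} = \left(-10 + 10 \left(-60\right)\right) + 2 \cdot \frac{8}{3} \frac{1}{\frac{8}{3} + 47} = \left(-10 - 600\right) + 2 \cdot \frac{8}{3} \frac{1}{\frac{149}{3}} = -610 + 2 \cdot \frac{8}{3} \cdot \frac{3}{149} = -610 + \frac{16}{149} = - \frac{90874}{149}$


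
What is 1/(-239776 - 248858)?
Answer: -1/488634 ≈ -2.0465e-6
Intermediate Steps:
1/(-239776 - 248858) = 1/(-488634) = -1/488634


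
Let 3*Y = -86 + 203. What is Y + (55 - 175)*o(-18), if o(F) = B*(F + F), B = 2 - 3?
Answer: -4281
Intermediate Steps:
B = -1
Y = 39 (Y = (-86 + 203)/3 = (1/3)*117 = 39)
o(F) = -2*F (o(F) = -(F + F) = -2*F)
Y + (55 - 175)*o(-18) = 39 + (55 - 175)*(-2*(-18)) = 39 - 120*36 = 39 - 4320 = -4281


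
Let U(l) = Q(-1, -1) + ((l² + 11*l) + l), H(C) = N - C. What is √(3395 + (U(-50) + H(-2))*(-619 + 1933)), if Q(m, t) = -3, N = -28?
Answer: √2461889 ≈ 1569.0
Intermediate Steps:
H(C) = -28 - C
U(l) = -3 + l² + 12*l (U(l) = -3 + ((l² + 11*l) + l) = -3 + (l² + 12*l) = -3 + l² + 12*l)
√(3395 + (U(-50) + H(-2))*(-619 + 1933)) = √(3395 + ((-3 + (-50)² + 12*(-50)) + (-28 - 1*(-2)))*(-619 + 1933)) = √(3395 + ((-3 + 2500 - 600) + (-28 + 2))*1314) = √(3395 + (1897 - 26)*1314) = √(3395 + 1871*1314) = √(3395 + 2458494) = √2461889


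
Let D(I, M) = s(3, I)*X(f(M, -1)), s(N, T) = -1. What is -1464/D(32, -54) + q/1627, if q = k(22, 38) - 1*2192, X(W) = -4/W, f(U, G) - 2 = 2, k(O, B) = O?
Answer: -2384098/1627 ≈ -1465.3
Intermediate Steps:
f(U, G) = 4 (f(U, G) = 2 + 2 = 4)
q = -2170 (q = 22 - 1*2192 = 22 - 2192 = -2170)
D(I, M) = 1 (D(I, M) = -(-4)/4 = -1*(-1) = 1)
-1464/D(32, -54) + q/1627 = -1464/1 - 2170/1627 = -1464*1 - 2170*1/1627 = -1464 - 2170/1627 = -2384098/1627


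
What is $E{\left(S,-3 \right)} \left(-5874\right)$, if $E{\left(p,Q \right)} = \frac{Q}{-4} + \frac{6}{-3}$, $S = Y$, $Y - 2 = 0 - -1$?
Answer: $\frac{14685}{2} \approx 7342.5$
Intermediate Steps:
$Y = 3$ ($Y = 2 + \left(0 - -1\right) = 2 + \left(0 + 1\right) = 2 + 1 = 3$)
$S = 3$
$E{\left(p,Q \right)} = -2 - \frac{Q}{4}$ ($E{\left(p,Q \right)} = Q \left(- \frac{1}{4}\right) + 6 \left(- \frac{1}{3}\right) = - \frac{Q}{4} - 2 = -2 - \frac{Q}{4}$)
$E{\left(S,-3 \right)} \left(-5874\right) = \left(-2 - - \frac{3}{4}\right) \left(-5874\right) = \left(-2 + \frac{3}{4}\right) \left(-5874\right) = \left(- \frac{5}{4}\right) \left(-5874\right) = \frac{14685}{2}$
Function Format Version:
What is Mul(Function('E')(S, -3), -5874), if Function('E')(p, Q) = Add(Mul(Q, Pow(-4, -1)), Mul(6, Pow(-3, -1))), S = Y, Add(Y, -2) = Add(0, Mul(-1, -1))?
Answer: Rational(14685, 2) ≈ 7342.5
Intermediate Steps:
Y = 3 (Y = Add(2, Add(0, Mul(-1, -1))) = Add(2, Add(0, 1)) = Add(2, 1) = 3)
S = 3
Function('E')(p, Q) = Add(-2, Mul(Rational(-1, 4), Q)) (Function('E')(p, Q) = Add(Mul(Q, Rational(-1, 4)), Mul(6, Rational(-1, 3))) = Add(Mul(Rational(-1, 4), Q), -2) = Add(-2, Mul(Rational(-1, 4), Q)))
Mul(Function('E')(S, -3), -5874) = Mul(Add(-2, Mul(Rational(-1, 4), -3)), -5874) = Mul(Add(-2, Rational(3, 4)), -5874) = Mul(Rational(-5, 4), -5874) = Rational(14685, 2)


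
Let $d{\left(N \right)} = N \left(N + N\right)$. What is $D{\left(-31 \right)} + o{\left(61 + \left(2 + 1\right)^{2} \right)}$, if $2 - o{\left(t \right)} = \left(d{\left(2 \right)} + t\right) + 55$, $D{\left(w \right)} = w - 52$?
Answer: $-214$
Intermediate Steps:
$D{\left(w \right)} = -52 + w$ ($D{\left(w \right)} = w - 52 = -52 + w$)
$d{\left(N \right)} = 2 N^{2}$ ($d{\left(N \right)} = N 2 N = 2 N^{2}$)
$o{\left(t \right)} = -61 - t$ ($o{\left(t \right)} = 2 - \left(\left(2 \cdot 2^{2} + t\right) + 55\right) = 2 - \left(\left(2 \cdot 4 + t\right) + 55\right) = 2 - \left(\left(8 + t\right) + 55\right) = 2 - \left(63 + t\right) = -61 - t$)
$D{\left(-31 \right)} + o{\left(61 + \left(2 + 1\right)^{2} \right)} = \left(-52 - 31\right) - \left(122 + \left(2 + 1\right)^{2}\right) = -83 - 131 = -214$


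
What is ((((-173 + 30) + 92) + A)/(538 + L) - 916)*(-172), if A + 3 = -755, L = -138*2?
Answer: 20708886/131 ≈ 1.5808e+5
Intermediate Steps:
L = -276
A = -758 (A = -3 - 755 = -758)
((((-173 + 30) + 92) + A)/(538 + L) - 916)*(-172) = ((((-173 + 30) + 92) - 758)/(538 - 276) - 916)*(-172) = (((-143 + 92) - 758)/262 - 916)*(-172) = ((-51 - 758)*(1/262) - 916)*(-172) = (-809*1/262 - 916)*(-172) = (-809/262 - 916)*(-172) = -240801/262*(-172) = 20708886/131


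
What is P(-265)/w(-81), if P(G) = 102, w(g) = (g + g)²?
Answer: 17/4374 ≈ 0.0038866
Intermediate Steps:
w(g) = 4*g² (w(g) = (2*g)² = 4*g²)
P(-265)/w(-81) = 102/((4*(-81)²)) = 102/((4*6561)) = 102/26244 = 102*(1/26244) = 17/4374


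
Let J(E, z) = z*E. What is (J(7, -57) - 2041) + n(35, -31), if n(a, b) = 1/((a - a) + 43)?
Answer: -104919/43 ≈ -2440.0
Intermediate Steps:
J(E, z) = E*z
n(a, b) = 1/43 (n(a, b) = 1/(0 + 43) = 1/43)
(J(7, -57) - 2041) + n(35, -31) = (7*(-57) - 2041) + 1/43 = (-399 - 2041) + 1/43 = -2440 + 1/43 = -104919/43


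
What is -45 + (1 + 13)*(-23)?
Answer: -367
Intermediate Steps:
-45 + (1 + 13)*(-23) = -45 + 14*(-23) = -45 - 322 = -367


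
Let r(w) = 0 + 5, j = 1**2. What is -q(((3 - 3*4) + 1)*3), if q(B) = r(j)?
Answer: -5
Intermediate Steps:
j = 1
r(w) = 5
q(B) = 5
-q(((3 - 3*4) + 1)*3) = -1*5 = -5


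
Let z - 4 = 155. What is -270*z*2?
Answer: -85860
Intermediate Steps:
z = 159 (z = 4 + 155 = 159)
-270*z*2 = -42930*2 = -270*318 = -85860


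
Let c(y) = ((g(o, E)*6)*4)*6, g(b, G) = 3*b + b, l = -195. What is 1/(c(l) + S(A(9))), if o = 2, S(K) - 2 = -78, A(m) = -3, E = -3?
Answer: 1/1076 ≈ 0.00092937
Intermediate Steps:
S(K) = -76 (S(K) = 2 - 78 = -76)
g(b, G) = 4*b
c(y) = 1152 (c(y) = (((4*2)*6)*4)*6 = ((8*6)*4)*6 = (48*4)*6 = 192*6 = 1152)
1/(c(l) + S(A(9))) = 1/(1152 - 76) = 1/1076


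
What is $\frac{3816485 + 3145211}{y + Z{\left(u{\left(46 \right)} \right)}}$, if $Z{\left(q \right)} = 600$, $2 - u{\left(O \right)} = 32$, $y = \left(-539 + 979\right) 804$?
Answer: $\frac{870212}{44295} \approx 19.646$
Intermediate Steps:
$y = 353760$ ($y = 440 \cdot 804 = 353760$)
$u{\left(O \right)} = -30$ ($u{\left(O \right)} = 2 - 32 = -30$)
$\frac{3816485 + 3145211}{y + Z{\left(u{\left(46 \right)} \right)}} = \frac{3816485 + 3145211}{353760 + 600} = \frac{6961696}{354360} = 6961696 \cdot \frac{1}{354360} = \frac{870212}{44295}$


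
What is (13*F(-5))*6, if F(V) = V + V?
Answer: -780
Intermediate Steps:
F(V) = 2*V
(13*F(-5))*6 = (13*(2*(-5)))*6 = (13*(-10))*6 = -130*6 = -780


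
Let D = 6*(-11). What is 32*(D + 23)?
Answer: -1376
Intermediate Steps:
D = -66
32*(D + 23) = 32*(-66 + 23) = 32*(-43) = -1376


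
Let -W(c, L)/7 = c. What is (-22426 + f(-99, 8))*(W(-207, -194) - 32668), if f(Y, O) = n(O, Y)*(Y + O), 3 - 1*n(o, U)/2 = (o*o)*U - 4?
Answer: 36740142588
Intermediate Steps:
n(o, U) = 14 - 2*U*o² (n(o, U) = 6 - 2*((o*o)*U - 4) = 6 - 2*(o²*U - 4) = 6 - 2*(U*o² - 4) = 6 - 2*(-4 + U*o²) = 6 + (8 - 2*U*o²) = 14 - 2*U*o²)
W(c, L) = -7*c
f(Y, O) = (14 - 2*Y*O²)*(O + Y) (f(Y, O) = (14 - 2*Y*O²)*(Y + O) = (14 - 2*Y*O²)*(O + Y))
(-22426 + f(-99, 8))*(W(-207, -194) - 32668) = (-22426 - 2*(-7 - 99*8²)*(8 - 99))*(-7*(-207) - 32668) = (-22426 - 2*(-7 - 99*64)*(-91))*(1449 - 32668) = (-22426 - 2*(-7 - 6336)*(-91))*(-31219) = (-22426 - 2*(-6343)*(-91))*(-31219) = (-22426 - 1154426)*(-31219) = -1176852*(-31219) = 36740142588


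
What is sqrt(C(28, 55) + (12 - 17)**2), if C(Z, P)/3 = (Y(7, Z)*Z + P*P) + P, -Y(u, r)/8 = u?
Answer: sqrt(4561) ≈ 67.535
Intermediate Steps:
Y(u, r) = -8*u
C(Z, P) = -168*Z + 3*P + 3*P**2 (C(Z, P) = 3*(((-8*7)*Z + P*P) + P) = 3*((-56*Z + P**2) + P) = 3*((P**2 - 56*Z) + P) = 3*(P + P**2 - 56*Z) = -168*Z + 3*P + 3*P**2)
sqrt(C(28, 55) + (12 - 17)**2) = sqrt((-168*28 + 3*55 + 3*55**2) + (12 - 17)**2) = sqrt((-4704 + 165 + 3*3025) + (-5)**2) = sqrt((-4704 + 165 + 9075) + 25) = sqrt(4536 + 25) = sqrt(4561)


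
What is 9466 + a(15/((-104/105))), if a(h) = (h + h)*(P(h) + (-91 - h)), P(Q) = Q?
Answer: 48889/4 ≈ 12222.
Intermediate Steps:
a(h) = -182*h (a(h) = (h + h)*(h + (-91 - h)) = (2*h)*(-91) = -182*h)
9466 + a(15/((-104/105))) = 9466 - 2730/((-104/105)) = 9466 - 2730/((-104*1/105)) = 9466 - 2730/(-104/105) = 9466 - 2730*(-105)/104 = 9466 - 182*(-1575/104) = 9466 + 11025/4 = 48889/4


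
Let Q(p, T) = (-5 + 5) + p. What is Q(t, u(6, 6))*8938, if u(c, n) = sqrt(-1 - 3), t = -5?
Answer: -44690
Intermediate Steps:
u(c, n) = 2*I (u(c, n) = sqrt(-4) = 2*I)
Q(p, T) = p (Q(p, T) = 0 + p = p)
Q(t, u(6, 6))*8938 = -5*8938 = -44690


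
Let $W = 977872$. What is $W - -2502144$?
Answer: $3480016$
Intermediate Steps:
$W - -2502144 = 977872 - -2502144 = 977872 + 2502144 = 3480016$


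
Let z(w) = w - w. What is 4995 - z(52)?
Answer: 4995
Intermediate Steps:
z(w) = 0
4995 - z(52) = 4995 - 1*0 = 4995 + 0 = 4995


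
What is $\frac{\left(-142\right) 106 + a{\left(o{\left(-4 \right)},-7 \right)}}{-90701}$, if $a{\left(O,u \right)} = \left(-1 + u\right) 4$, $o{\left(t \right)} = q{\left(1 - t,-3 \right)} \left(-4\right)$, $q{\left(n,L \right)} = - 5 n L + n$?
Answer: $\frac{15084}{90701} \approx 0.1663$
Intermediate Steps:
$q{\left(n,L \right)} = n - 5 L n$ ($q{\left(n,L \right)} = - 5 L n + n = n - 5 L n$)
$o{\left(t \right)} = -64 + 64 t$ ($o{\left(t \right)} = \left(1 - t\right) \left(1 - -15\right) \left(-4\right) = \left(1 - t\right) \left(1 + 15\right) \left(-4\right) = \left(1 - t\right) 16 \left(-4\right) = \left(16 - 16 t\right) \left(-4\right) = -64 + 64 t$)
$a{\left(O,u \right)} = -4 + 4 u$
$\frac{\left(-142\right) 106 + a{\left(o{\left(-4 \right)},-7 \right)}}{-90701} = \frac{\left(-142\right) 106 + \left(-4 + 4 \left(-7\right)\right)}{-90701} = \left(-15052 - 32\right) \left(- \frac{1}{90701}\right) = \left(-15084\right) \left(- \frac{1}{90701}\right) = \frac{15084}{90701}$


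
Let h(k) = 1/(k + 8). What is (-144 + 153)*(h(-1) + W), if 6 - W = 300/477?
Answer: 18411/371 ≈ 49.625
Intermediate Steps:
h(k) = 1/(8 + k)
W = 854/159 (W = 6 - 300/477 = 6 - 1*100/159 = 6 - 100/159 = 854/159 ≈ 5.3711)
(-144 + 153)*(h(-1) + W) = (-144 + 153)*(1/(8 - 1) + 854/159) = 9*(1/7 + 854/159) = 9*(⅐ + 854/159) = 9*(6137/1113) = 18411/371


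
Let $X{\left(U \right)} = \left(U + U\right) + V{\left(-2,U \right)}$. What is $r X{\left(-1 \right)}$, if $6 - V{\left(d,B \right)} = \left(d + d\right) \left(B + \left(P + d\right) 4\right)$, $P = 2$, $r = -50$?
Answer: $0$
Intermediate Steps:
$V{\left(d,B \right)} = 6 - 2 d \left(8 + B + 4 d\right)$ ($V{\left(d,B \right)} = 6 - \left(d + d\right) \left(B + \left(2 + d\right) 4\right) = 6 - 2 d \left(B + \left(8 + 4 d\right)\right) = 6 - 2 d \left(8 + B + 4 d\right)$)
$X{\left(U \right)} = 6 + 6 U$ ($X{\left(U \right)} = \left(U + U\right) - \left(-38 + 32 + 2 U \left(-2\right)\right) = 2 U + \left(6 + 32 - 32 + 4 U\right) = 2 U + \left(6 + 4 U\right) = 6 + 6 U$)
$r X{\left(-1 \right)} = - 50 \left(6 + 6 \left(-1\right)\right) = - 50 \left(6 - 6\right) = \left(-50\right) 0 = 0$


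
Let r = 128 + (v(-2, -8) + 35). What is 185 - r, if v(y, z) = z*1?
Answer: 30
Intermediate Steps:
v(y, z) = z
r = 155 (r = 128 + (-8 + 35) = 128 + 27 = 155)
185 - r = 185 - 1*155 = 185 - 155 = 30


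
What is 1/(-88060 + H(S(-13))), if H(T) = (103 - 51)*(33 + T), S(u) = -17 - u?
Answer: -1/86552 ≈ -1.1554e-5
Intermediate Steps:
H(T) = 1716 + 52*T (H(T) = 52*(33 + T) = 1716 + 52*T)
1/(-88060 + H(S(-13))) = 1/(-88060 + (1716 + 52*(-17 - 1*(-13)))) = 1/(-88060 + (1716 + 52*(-17 + 13))) = 1/(-88060 + (1716 + 52*(-4))) = 1/(-88060 + (1716 - 208)) = 1/(-88060 + 1508) = 1/(-86552) = -1/86552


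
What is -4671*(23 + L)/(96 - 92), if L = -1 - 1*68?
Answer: 107433/2 ≈ 53717.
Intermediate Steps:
L = -69 (L = -1 - 68 = -69)
-4671*(23 + L)/(96 - 92) = -4671*(23 - 69)/(96 - 92) = -(-214866)/4 = -4671*(-23/2) = 107433/2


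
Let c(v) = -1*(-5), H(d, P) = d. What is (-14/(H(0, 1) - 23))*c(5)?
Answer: 70/23 ≈ 3.0435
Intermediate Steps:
c(v) = 5
(-14/(H(0, 1) - 23))*c(5) = (-14/(0 - 23))*5 = (-14/(-23))*5 = -1/23*(-14)*5 = (14/23)*5 = 70/23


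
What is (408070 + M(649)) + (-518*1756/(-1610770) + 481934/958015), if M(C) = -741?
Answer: 1795908750665935/4408976633 ≈ 4.0733e+5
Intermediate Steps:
(408070 + M(649)) + (-518*1756/(-1610770) + 481934/958015) = (408070 - 741) + (-518*1756/(-1610770) + 481934/958015) = 407329 + (-909608*(-1/1610770) + 481934*(1/958015)) = 407329 + (64972/115055 + 481934/958015) = 407329 + 4707722678/4408976633 = 1795908750665935/4408976633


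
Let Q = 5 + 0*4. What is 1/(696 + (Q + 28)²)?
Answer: 1/1785 ≈ 0.00056022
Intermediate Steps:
Q = 5 (Q = 5 + 0 = 5)
1/(696 + (Q + 28)²) = 1/(696 + (5 + 28)²) = 1/(696 + 33²) = 1/(696 + 1089) = 1/1785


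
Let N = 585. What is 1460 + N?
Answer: 2045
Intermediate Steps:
1460 + N = 1460 + 585 = 2045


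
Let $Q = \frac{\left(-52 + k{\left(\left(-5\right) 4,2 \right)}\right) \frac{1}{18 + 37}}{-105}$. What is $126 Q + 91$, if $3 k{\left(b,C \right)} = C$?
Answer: $\frac{2303}{25} \approx 92.12$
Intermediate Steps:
$k{\left(b,C \right)} = \frac{C}{3}$
$Q = \frac{2}{225}$ ($Q = \frac{\left(-52 + \frac{1}{3} \cdot 2\right) \frac{1}{18 + 37}}{-105} = \frac{-52 + \frac{2}{3}}{55} \left(- \frac{1}{105}\right) = \left(- \frac{154}{3}\right) \frac{1}{55} \left(- \frac{1}{105}\right) = \left(- \frac{14}{15}\right) \left(- \frac{1}{105}\right) = \frac{2}{225} \approx 0.0088889$)
$126 Q + 91 = 126 \cdot \frac{2}{225} + 91 = \frac{28}{25} + 91 = \frac{2303}{25}$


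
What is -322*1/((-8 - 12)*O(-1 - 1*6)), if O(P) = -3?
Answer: -161/30 ≈ -5.3667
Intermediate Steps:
-322*1/((-8 - 12)*O(-1 - 1*6)) = -322*(-1/(3*(-8 - 12))) = -322/((-3*(-20))) = -322/60 = -322*1/60 = -161/30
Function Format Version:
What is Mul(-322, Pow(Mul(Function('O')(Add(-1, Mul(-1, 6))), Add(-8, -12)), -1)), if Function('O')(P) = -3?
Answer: Rational(-161, 30) ≈ -5.3667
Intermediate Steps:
Mul(-322, Pow(Mul(Function('O')(Add(-1, Mul(-1, 6))), Add(-8, -12)), -1)) = Mul(-322, Pow(Mul(-3, Add(-8, -12)), -1)) = Mul(-322, Pow(Mul(-3, -20), -1)) = Mul(-322, Pow(60, -1)) = Mul(-322, Rational(1, 60)) = Rational(-161, 30)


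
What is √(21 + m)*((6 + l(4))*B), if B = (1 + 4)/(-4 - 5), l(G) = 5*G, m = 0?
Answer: -130*√21/9 ≈ -66.193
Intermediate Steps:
B = -5/9 (B = 5/(-9) = 5*(-⅑) = -5/9 ≈ -0.55556)
√(21 + m)*((6 + l(4))*B) = √(21 + 0)*((6 + 5*4)*(-5/9)) = √21*((6 + 20)*(-5/9)) = √21*(26*(-5/9)) = √21*(-130/9) = -130*√21/9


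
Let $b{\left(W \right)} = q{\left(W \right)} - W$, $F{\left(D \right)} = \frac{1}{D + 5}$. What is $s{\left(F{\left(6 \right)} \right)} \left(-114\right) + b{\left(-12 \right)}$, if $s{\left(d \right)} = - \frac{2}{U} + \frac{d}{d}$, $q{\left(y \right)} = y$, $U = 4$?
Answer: $-57$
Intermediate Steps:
$F{\left(D \right)} = \frac{1}{5 + D}$
$s{\left(d \right)} = \frac{1}{2}$ ($s{\left(d \right)} = - \frac{2}{4} + \frac{d}{d} = \left(-2\right) \frac{1}{4} + 1 = - \frac{1}{2} + 1 = \frac{1}{2}$)
$b{\left(W \right)} = 0$ ($b{\left(W \right)} = W - W = 0$)
$s{\left(F{\left(6 \right)} \right)} \left(-114\right) + b{\left(-12 \right)} = \frac{1}{2} \left(-114\right) + 0 = -57 + 0 = -57$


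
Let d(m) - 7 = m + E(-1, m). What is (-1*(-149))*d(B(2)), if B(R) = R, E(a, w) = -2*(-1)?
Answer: 1639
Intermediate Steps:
E(a, w) = 2
d(m) = 9 + m (d(m) = 7 + (m + 2) = 7 + (2 + m) = 9 + m)
(-1*(-149))*d(B(2)) = (-1*(-149))*(9 + 2) = 149*11 = 1639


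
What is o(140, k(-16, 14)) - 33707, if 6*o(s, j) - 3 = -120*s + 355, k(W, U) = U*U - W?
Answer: -109342/3 ≈ -36447.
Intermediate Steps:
k(W, U) = U**2 - W
o(s, j) = 179/3 - 20*s (o(s, j) = 1/2 + (-120*s + 355)/6 = 1/2 + (355 - 120*s)/6 = 1/2 + (355/6 - 20*s) = 179/3 - 20*s)
o(140, k(-16, 14)) - 33707 = (179/3 - 20*140) - 33707 = (179/3 - 2800) - 33707 = -8221/3 - 33707 = -109342/3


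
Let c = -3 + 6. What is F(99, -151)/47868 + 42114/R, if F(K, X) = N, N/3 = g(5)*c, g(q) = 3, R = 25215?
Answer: 224065973/134110180 ≈ 1.6708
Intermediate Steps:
c = 3
N = 27 (N = 3*(3*3) = 3*9 = 27)
F(K, X) = 27
F(99, -151)/47868 + 42114/R = 27/47868 + 42114/25215 = 27*(1/47868) + 42114*(1/25215) = 9/15956 + 14038/8405 = 224065973/134110180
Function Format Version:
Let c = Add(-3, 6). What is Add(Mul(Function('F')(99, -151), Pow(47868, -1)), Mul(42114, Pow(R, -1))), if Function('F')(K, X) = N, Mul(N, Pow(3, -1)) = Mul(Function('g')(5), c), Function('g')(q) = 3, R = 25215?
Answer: Rational(224065973, 134110180) ≈ 1.6708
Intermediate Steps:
c = 3
N = 27 (N = Mul(3, Mul(3, 3)) = Mul(3, 9) = 27)
Function('F')(K, X) = 27
Add(Mul(Function('F')(99, -151), Pow(47868, -1)), Mul(42114, Pow(R, -1))) = Add(Mul(27, Pow(47868, -1)), Mul(42114, Pow(25215, -1))) = Add(Mul(27, Rational(1, 47868)), Mul(42114, Rational(1, 25215))) = Add(Rational(9, 15956), Rational(14038, 8405)) = Rational(224065973, 134110180)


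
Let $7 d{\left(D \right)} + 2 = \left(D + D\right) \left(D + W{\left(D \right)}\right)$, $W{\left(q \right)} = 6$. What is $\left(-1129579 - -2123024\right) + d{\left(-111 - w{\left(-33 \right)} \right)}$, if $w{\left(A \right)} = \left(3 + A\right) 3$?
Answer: $\frac{6954743}{7} \approx 9.9354 \cdot 10^{5}$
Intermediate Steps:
$w{\left(A \right)} = 9 + 3 A$
$d{\left(D \right)} = - \frac{2}{7} + \frac{2 D \left(6 + D\right)}{7}$ ($d{\left(D \right)} = - \frac{2}{7} + \frac{\left(D + D\right) \left(D + 6\right)}{7} = - \frac{2}{7} + \frac{2 D \left(6 + D\right)}{7}$)
$\left(-1129579 - -2123024\right) + d{\left(-111 - w{\left(-33 \right)} \right)} = \left(-1129579 - -2123024\right) + \left(- \frac{2}{7} + \frac{2 \left(-111 - \left(9 + 3 \left(-33\right)\right)\right)^{2}}{7} + \frac{12 \left(-111 - \left(9 + 3 \left(-33\right)\right)\right)}{7}\right) = \left(-1129579 + 2123024\right) + \left(- \frac{2}{7} + \frac{2 \left(-111 - \left(9 - 99\right)\right)^{2}}{7} + \frac{12 \left(-111 - \left(9 - 99\right)\right)}{7}\right) = 993445 + \left(- \frac{2}{7} + \frac{2 \left(-111 - -90\right)^{2}}{7} + \frac{12 \left(-111 - -90\right)}{7}\right) = 993445 + \left(- \frac{2}{7} + \frac{2 \left(-111 + 90\right)^{2}}{7} + \frac{12 \left(-111 + 90\right)}{7}\right) = 993445 + \left(- \frac{2}{7} + \frac{2 \left(-21\right)^{2}}{7} + \frac{12}{7} \left(-21\right)\right) = 993445 - - \frac{628}{7} = 993445 + \frac{628}{7} = \frac{6954743}{7}$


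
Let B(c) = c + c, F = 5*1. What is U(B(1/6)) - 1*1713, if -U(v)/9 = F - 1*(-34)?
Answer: -2064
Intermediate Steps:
F = 5
B(c) = 2*c
U(v) = -351 (U(v) = -9*(5 - 1*(-34)) = -9*(5 + 34) = -9*39 = -351)
U(B(1/6)) - 1*1713 = -351 - 1*1713 = -351 - 1713 = -2064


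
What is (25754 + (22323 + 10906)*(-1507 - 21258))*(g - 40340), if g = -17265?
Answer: 43574290187755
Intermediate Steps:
(25754 + (22323 + 10906)*(-1507 - 21258))*(g - 40340) = (25754 + (22323 + 10906)*(-1507 - 21258))*(-17265 - 40340) = (25754 + 33229*(-22765))*(-57605) = (25754 - 756458185)*(-57605) = -756432431*(-57605) = 43574290187755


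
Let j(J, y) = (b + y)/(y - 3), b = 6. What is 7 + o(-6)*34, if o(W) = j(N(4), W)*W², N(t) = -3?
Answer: 7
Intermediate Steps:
j(J, y) = (6 + y)/(-3 + y) (j(J, y) = (6 + y)/(y - 3) = (6 + y)/(-3 + y))
o(W) = W²*(6 + W)/(-3 + W) (o(W) = ((6 + W)/(-3 + W))*W² = W²*(6 + W)/(-3 + W))
7 + o(-6)*34 = 7 + ((-6)²*(6 - 6)/(-3 - 6))*34 = 7 + (36*0/(-9))*34 = 7 + (36*(-⅑)*0)*34 = 7 + 0*34 = 7 + 0 = 7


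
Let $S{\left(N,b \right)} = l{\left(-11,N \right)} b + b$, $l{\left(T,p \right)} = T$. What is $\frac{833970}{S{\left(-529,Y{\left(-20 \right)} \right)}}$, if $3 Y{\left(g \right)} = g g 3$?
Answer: $- \frac{83397}{400} \approx -208.49$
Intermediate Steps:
$Y{\left(g \right)} = g^{2}$ ($Y{\left(g \right)} = \frac{g g 3}{3} = \frac{g^{2} \cdot 3}{3} = \frac{3 g^{2}}{3} = g^{2}$)
$S{\left(N,b \right)} = - 10 b$ ($S{\left(N,b \right)} = - 11 b + b = - 10 b$)
$\frac{833970}{S{\left(-529,Y{\left(-20 \right)} \right)}} = \frac{833970}{\left(-10\right) \left(-20\right)^{2}} = \frac{833970}{\left(-10\right) 400} = \frac{833970}{-4000} = 833970 \left(- \frac{1}{4000}\right) = - \frac{83397}{400}$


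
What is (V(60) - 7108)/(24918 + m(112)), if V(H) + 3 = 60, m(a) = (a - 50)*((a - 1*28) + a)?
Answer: -641/3370 ≈ -0.19021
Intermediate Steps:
m(a) = (-50 + a)*(-28 + 2*a) (m(a) = (-50 + a)*((a - 28) + a) = (-50 + a)*((-28 + a) + a) = (-50 + a)*(-28 + 2*a))
V(H) = 57 (V(H) = -3 + 60 = 57)
(V(60) - 7108)/(24918 + m(112)) = (57 - 7108)/(24918 + (1400 - 128*112 + 2*112²)) = -7051/(24918 + (1400 - 14336 + 2*12544)) = -7051/(24918 + (1400 - 14336 + 25088)) = -7051/(24918 + 12152) = -7051/37070 = -7051*1/37070 = -641/3370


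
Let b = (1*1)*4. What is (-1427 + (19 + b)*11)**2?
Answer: 1378276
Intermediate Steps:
b = 4 (b = 1*4 = 4)
(-1427 + (19 + b)*11)**2 = (-1427 + (19 + 4)*11)**2 = (-1427 + 23*11)**2 = (-1427 + 253)**2 = (-1174)**2 = 1378276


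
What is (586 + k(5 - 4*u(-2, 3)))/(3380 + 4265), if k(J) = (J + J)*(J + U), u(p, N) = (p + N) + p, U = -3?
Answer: 694/7645 ≈ 0.090778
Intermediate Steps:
u(p, N) = N + 2*p (u(p, N) = (N + p) + p = N + 2*p)
k(J) = 2*J*(-3 + J) (k(J) = (J + J)*(J - 3) = (2*J)*(-3 + J) = 2*J*(-3 + J))
(586 + k(5 - 4*u(-2, 3)))/(3380 + 4265) = (586 + 2*(5 - 4*(3 + 2*(-2)))*(-3 + (5 - 4*(3 + 2*(-2)))))/(3380 + 4265) = (586 + 2*(5 - 4*(3 - 4))*(-3 + (5 - 4*(3 - 4))))/7645 = (586 + 2*(5 - 4*(-1))*(-3 + (5 - 4*(-1))))*(1/7645) = (586 + 2*(5 + 4)*(-3 + (5 + 4)))*(1/7645) = (586 + 2*9*(-3 + 9))*(1/7645) = (586 + 2*9*6)*(1/7645) = (586 + 108)*(1/7645) = 694*(1/7645) = 694/7645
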